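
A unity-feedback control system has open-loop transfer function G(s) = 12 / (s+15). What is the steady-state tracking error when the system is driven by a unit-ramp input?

System type = 0 (no poles at s=0).
K_v = lim_{s→0} s·G(s) = 0; the steady-state error to this ramp input grows without bound.

infinity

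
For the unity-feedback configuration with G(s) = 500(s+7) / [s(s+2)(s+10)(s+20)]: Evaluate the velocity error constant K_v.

8.75

One free integrator in G(s): this is a type 1 system.
K_v = lim_{s→0} s·G(s) = 500·7 / (2·10·20) = 8.75.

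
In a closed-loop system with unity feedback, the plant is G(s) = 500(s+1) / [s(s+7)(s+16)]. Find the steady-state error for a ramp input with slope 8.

The open loop has one pole at the origin → type 1 system.
K_v = lim_{s→0} s·G(s) = 500·1 / (7·16) = 125/28.
e_ss = 8/K_v = 8/(125/28) = 1.792.

1.792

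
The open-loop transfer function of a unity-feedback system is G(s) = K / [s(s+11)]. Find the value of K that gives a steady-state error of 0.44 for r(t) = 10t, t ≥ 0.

One free integrator in G(s): this is a type 1 system.
K_v = lim_{s→0} s·G(s) = K / (11) = (1/11)·K.
e_ss = 10/K_v = 0.44 ⇒ K_v = 250/11 ⇒ K = (250/11)/(1/11) = 250.

250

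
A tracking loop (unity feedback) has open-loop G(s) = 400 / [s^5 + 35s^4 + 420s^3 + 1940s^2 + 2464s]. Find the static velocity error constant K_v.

Factoring s from the denominator leaves a polynomial with constant term 2464, so the system is type 1.
K_v = lim_{s→0} s·G(s) = 400 / 2464 = 25/154.

25/154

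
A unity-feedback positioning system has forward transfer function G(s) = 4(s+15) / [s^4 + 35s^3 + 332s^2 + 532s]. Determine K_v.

Lowest-order denominator term is 532s, so the open loop has 1 pole at the origin → type 1 system.
K_v = lim_{s→0} s·G(s) = 4·15 / 532 = 15/133.

15/133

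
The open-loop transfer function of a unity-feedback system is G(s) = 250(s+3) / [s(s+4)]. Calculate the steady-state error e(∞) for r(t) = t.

2/375

The open loop has one pole at the origin → type 1 system.
K_v = lim_{s→0} s·G(s) = 250·3 / (4) = 187.5.
e_ss = 1/K_v = 1/187.5 = 2/375.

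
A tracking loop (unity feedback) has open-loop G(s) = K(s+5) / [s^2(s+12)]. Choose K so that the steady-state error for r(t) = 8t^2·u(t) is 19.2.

System type = 2 (two poles at s=0).
K_a = lim_{s→0} s^2·G(s) = K·5 / (12) = (5/12)·K.
e_ss = 16/K_a = 19.2 ⇒ K_a = 5/6 ⇒ K = (5/6)/(5/12) = 2.

2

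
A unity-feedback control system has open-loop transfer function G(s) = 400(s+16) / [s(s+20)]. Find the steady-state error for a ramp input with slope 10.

The open loop has one pole at the origin → type 1 system.
K_v = lim_{s→0} s·G(s) = 400·16 / (20) = 320.
e_ss = 10/K_v = 10/320 = 1/32.

1/32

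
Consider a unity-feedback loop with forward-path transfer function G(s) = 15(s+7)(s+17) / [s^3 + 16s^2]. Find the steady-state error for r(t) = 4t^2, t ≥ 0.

128/1785

The denominator has no term below 16s^2 — 2 poles at s=0, type 2.
K_a = lim_{s→0} s^2·G(s) = 15·7·17 / 16 = 111.5625.
r(t) = 4t^2 gives R(s) = 8/s^3.
e_ss = 8/K_a = 8/111.5625 = 128/1785.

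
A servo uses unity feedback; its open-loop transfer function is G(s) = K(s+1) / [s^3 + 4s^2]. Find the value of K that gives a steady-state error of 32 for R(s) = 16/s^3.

Factoring s^2 from the denominator leaves a polynomial with constant term 4, so the system is type 2.
K_a = lim_{s→0} s^2·G(s) = K·1 / 4 = 0.25·K.
e_ss = 16/K_a = 32 ⇒ K_a = 0.5 ⇒ K = 0.5/0.25 = 2.

2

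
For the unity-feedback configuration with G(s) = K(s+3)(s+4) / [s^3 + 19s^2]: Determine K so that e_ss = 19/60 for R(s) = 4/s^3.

20

Factoring s^2 from the denominator leaves a polynomial with constant term 19, so the system is type 2.
K_a = lim_{s→0} s^2·G(s) = K·3·4 / 19 = (12/19)·K.
e_ss = 4/K_a = 19/60 ⇒ K_a = 240/19 ⇒ K = (240/19)/(12/19) = 20.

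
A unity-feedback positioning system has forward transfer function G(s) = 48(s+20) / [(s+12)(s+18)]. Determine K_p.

G(s) has no factors of s in the denominator, so the system is type 0.
K_p = lim_{s→0} G(s) = 48·20 / (12·18) = 40/9.

40/9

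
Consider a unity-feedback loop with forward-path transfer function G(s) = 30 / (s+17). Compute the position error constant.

30/17

No free integrators in G(s): this is a type 0 system.
K_p = lim_{s→0} G(s) = 30 / (17) = 30/17.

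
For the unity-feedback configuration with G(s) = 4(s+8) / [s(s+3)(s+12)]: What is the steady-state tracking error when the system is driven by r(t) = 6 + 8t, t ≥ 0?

9

The open loop has one pole at the origin → type 1 system. By superposition:
  • 6: tracked with zero error.
  • 8t: e_ss = 8/K_v with K_v=8/9 → 9.
Total e_ss = 9.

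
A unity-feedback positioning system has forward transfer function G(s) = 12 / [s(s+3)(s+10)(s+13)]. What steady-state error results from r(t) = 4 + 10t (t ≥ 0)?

325

System type = 1 (one pole at s=0). By superposition:
  • 4: tracked with zero error.
  • 10t: e_ss = 10/K_v with K_v=2/65 → 325.
Total e_ss = 325.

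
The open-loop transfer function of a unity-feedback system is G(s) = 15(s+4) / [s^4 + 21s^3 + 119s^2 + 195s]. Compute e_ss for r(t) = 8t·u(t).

26

The denominator has no term below 195s — 1 pole at s=0, type 1.
K_v = lim_{s→0} s·G(s) = 15·4 / 195 = 4/13.
e_ss = 8/K_v = 8/(4/13) = 26.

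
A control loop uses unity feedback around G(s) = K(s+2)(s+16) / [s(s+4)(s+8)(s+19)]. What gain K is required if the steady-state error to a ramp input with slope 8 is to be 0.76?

200

System type = 1 (one pole at s=0).
K_v = lim_{s→0} s·G(s) = K·2·16 / (4·8·19) = (1/19)·K.
e_ss = 8/K_v = 0.76 ⇒ K_v = 200/19 ⇒ K = (200/19)/(1/19) = 200.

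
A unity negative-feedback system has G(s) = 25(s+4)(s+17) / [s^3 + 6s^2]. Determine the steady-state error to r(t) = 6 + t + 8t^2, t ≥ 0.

24/425

The denominator has no term below 6s^2 — 2 poles at s=0, type 2. By superposition:
  • 6: tracked with zero error.
  • t: tracked with zero error.
  • 8t^2: e_ss = 16/K_a with K_a=850/3 → 24/425.
Total e_ss = 24/425.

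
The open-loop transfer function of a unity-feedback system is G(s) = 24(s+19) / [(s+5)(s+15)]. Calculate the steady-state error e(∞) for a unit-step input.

25/177

G(s) has no factors of s in the denominator, so the system is type 0.
K_p = lim_{s→0} G(s) = 24·19 / (5·15) = 6.08.
e_ss = 1/(1 + K_p) = 1/7.08 = 25/177.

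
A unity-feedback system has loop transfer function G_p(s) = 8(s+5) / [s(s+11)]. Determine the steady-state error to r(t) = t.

0.275

G_p(s) has one factor of s in the denominator, so the system is type 1.
K_v = lim_{s→0} s·G_p(s) = 8·5 / (11) = 40/11.
e_ss = 1/K_v = 1/(40/11) = 0.275.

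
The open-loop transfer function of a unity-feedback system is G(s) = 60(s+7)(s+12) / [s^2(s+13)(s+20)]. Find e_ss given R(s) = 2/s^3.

13/126

Two free integrators in G(s): this is a type 2 system.
K_a = lim_{s→0} s^2·G(s) = 60·7·12 / (13·20) = 252/13.
r(t) = t^2 gives R(s) = 2/s^3.
e_ss = 2/K_a = 2/(252/13) = 13/126.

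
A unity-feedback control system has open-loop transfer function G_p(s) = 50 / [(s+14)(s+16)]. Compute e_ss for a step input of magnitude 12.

1344/137

The open loop has no poles at the origin → type 0 system.
K_p = lim_{s→0} G_p(s) = 50 / (14·16) = 25/112.
e_ss = 12/(1 + K_p) = 12/(137/112) = 1344/137.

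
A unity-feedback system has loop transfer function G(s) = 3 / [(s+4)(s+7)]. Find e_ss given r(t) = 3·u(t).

No free integrators in G(s): this is a type 0 system.
K_p = lim_{s→0} G(s) = 3 / (4·7) = 3/28.
e_ss = 3/(1 + K_p) = 3/(31/28) = 84/31.

84/31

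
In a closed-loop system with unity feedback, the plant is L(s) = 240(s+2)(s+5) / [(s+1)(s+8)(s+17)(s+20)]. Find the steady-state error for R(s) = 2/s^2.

infinity

System type = 0 (no poles at s=0).
K_v = lim_{s→0} s·L(s) = 0; the steady-state error to this ramp input grows without bound.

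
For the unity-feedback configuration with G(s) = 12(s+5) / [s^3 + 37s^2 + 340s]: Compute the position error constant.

K_p = lim_{s→0} G(s); with 1 pole at the origin the limit diverges, so K_p = ∞.

infinity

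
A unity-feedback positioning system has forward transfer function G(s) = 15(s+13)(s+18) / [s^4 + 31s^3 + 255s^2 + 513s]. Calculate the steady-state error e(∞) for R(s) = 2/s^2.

19/65

Lowest-order denominator term is 513s, so the open loop has 1 pole at the origin → type 1 system.
K_v = lim_{s→0} s·G(s) = 15·13·18 / 513 = 130/19.
e_ss = 2/K_v = 2/(130/19) = 19/65.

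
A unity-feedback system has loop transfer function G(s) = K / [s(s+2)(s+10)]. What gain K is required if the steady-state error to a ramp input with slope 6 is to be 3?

40

G(s) has one factor of s in the denominator, so the system is type 1.
K_v = lim_{s→0} s·G(s) = K / (2·10) = 0.05·K.
e_ss = 6/K_v = 3 ⇒ K_v = 2 ⇒ K = 2/0.05 = 40.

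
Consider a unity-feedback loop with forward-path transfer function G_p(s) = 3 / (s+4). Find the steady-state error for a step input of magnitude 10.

40/7

System type = 0 (no poles at s=0).
K_p = lim_{s→0} G_p(s) = 3 / (4) = 0.75.
e_ss = 10/(1 + K_p) = 10/1.75 = 40/7.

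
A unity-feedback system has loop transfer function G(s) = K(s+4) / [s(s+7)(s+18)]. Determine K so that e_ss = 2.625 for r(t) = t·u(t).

12

G(s) has one factor of s in the denominator, so the system is type 1.
K_v = lim_{s→0} s·G(s) = K·4 / (7·18) = (2/63)·K.
e_ss = 1/K_v = 2.625 ⇒ K_v = 8/21 ⇒ K = (8/21)/(2/63) = 12.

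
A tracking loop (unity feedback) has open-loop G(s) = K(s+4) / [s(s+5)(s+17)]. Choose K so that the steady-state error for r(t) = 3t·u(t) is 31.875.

One free integrator in G(s): this is a type 1 system.
K_v = lim_{s→0} s·G(s) = K·4 / (5·17) = (4/85)·K.
e_ss = 3/K_v = 31.875 ⇒ K_v = 8/85 ⇒ K = (8/85)/(4/85) = 2.

2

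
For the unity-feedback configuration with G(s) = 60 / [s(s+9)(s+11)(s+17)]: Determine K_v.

20/561

G(s) has one factor of s in the denominator, so the system is type 1.
K_v = lim_{s→0} s·G(s) = 60 / (9·11·17) = 20/561.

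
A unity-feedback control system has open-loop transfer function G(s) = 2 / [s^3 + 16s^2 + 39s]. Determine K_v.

Lowest-order denominator term is 39s, so the open loop has 1 pole at the origin → type 1 system.
K_v = lim_{s→0} s·G(s) = 2 / 39 = 2/39.

2/39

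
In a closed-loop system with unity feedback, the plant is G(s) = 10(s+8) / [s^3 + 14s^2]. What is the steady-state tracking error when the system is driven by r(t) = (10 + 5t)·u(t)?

0

Factoring s^2 from the denominator leaves a polynomial with constant term 14, so the system is type 2. Taking each input component in turn:
  • 10: tracked with zero error.
  • 5t: tracked with zero error.
Total e_ss = 0.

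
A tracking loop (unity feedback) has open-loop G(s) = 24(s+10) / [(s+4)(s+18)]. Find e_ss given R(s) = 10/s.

No free integrators in G(s): this is a type 0 system.
K_p = lim_{s→0} G(s) = 24·10 / (4·18) = 10/3.
e_ss = 10/(1 + K_p) = 10/(13/3) = 30/13.

30/13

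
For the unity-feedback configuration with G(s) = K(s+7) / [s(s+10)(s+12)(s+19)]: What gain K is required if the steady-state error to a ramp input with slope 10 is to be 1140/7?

System type = 1 (one pole at s=0).
K_v = lim_{s→0} s·G(s) = K·7 / (10·12·19) = (7/2280)·K.
e_ss = 10/K_v = 1140/7 ⇒ K_v = 7/114 ⇒ K = (7/114)/(7/2280) = 20.

20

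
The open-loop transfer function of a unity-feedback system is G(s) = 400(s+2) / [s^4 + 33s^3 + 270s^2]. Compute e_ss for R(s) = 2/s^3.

0.675

Factoring s^2 from the denominator leaves a polynomial with constant term 270, so the system is type 2.
K_a = lim_{s→0} s^2·G(s) = 400·2 / 270 = 80/27.
r(t) = t^2 gives R(s) = 2/s^3.
e_ss = 2/K_a = 2/(80/27) = 0.675.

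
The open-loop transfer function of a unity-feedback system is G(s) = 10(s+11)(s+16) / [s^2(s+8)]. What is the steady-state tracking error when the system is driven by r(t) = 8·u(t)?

0

The open loop has two poles at the origin → type 2 system.
A type-2 system has K_p = ∞, so it tracks a step input with zero steady-state error.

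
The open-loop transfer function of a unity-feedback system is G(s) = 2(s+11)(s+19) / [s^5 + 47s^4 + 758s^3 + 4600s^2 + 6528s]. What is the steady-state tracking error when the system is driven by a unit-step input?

Factoring s from the denominator leaves a polynomial with constant term 6528, so the system is type 1.
A type-1 system has K_p = ∞, so it tracks a step input with zero steady-state error.

0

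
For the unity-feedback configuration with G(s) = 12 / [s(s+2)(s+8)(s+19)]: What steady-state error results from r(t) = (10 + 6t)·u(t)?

152

The open loop has one pole at the origin → type 1 system. Taking each input component in turn:
  • 10: tracked with zero error.
  • 6t: e_ss = 6/K_v with K_v=3/76 → 152.
Total e_ss = 152.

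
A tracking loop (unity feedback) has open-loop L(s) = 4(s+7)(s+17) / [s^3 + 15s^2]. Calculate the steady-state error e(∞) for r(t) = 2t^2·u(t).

Lowest-order denominator term is 15s^2, so the open loop has 2 poles at the origin → type 2 system.
K_a = lim_{s→0} s^2·L(s) = 4·7·17 / 15 = 476/15.
r(t) = 2t^2 gives R(s) = 4/s^3.
e_ss = 4/K_a = 4/(476/15) = 15/119.

15/119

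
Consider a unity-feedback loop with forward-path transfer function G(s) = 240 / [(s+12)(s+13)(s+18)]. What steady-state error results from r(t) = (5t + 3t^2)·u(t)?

G(s) has no factors of s in the denominator, so the system is type 0. By superposition:
  • 5t: a type-0 system cannot track it, e_ss → ∞.
  • 3t^2: a type-0 system cannot track it, e_ss → ∞.
The unbounded component dominates.

infinity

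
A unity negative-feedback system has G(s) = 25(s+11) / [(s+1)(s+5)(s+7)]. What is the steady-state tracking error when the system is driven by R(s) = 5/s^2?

infinity

No free integrators in G(s): this is a type 0 system.
K_v = lim_{s→0} s·G(s) = 0; the steady-state error to this ramp input grows without bound.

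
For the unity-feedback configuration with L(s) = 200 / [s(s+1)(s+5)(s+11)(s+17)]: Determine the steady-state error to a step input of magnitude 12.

The open loop has one pole at the origin → type 1 system.
K_p = ∞ for a type-1 system; e_ss to a step is zero.

0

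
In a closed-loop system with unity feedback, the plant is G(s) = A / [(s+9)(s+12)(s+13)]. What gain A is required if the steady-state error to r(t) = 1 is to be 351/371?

No free integrators in G(s): this is a type 0 system.
K_p = lim_{s→0} G(s) = A / (9·12·13) = (1/1404)·A.
e_ss = 1/(1 + K_p) = 351/371 ⇒ 1 + (1/1404)·A = 371/351 ⇒ A = 80.

80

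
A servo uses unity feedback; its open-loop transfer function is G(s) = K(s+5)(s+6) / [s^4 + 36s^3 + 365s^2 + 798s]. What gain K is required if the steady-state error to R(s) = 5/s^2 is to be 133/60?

The denominator has no term below 798s — 1 pole at s=0, type 1.
K_v = lim_{s→0} s·G(s) = K·5·6 / 798 = (5/133)·K.
e_ss = 5/K_v = 133/60 ⇒ K_v = 300/133 ⇒ K = (300/133)/(5/133) = 60.

60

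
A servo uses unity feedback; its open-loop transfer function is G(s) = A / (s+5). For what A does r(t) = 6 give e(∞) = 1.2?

System type = 0 (no poles at s=0).
K_p = lim_{s→0} G(s) = A / (5) = 0.2·A.
e_ss = 6/(1 + K_p) = 1.2 ⇒ 1 + 0.2·A = 5 ⇒ A = 20.

20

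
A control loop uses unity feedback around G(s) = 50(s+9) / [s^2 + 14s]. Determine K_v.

225/7

Factoring s from the denominator leaves a polynomial with constant term 14, so the system is type 1.
K_v = lim_{s→0} s·G(s) = 50·9 / 14 = 225/7.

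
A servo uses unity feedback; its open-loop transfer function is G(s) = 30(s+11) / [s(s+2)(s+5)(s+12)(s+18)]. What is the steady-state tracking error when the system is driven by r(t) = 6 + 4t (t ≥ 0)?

The open loop has one pole at the origin → type 1 system. Taking each input component in turn:
  • 6: tracked with zero error.
  • 4t: e_ss = 4/K_v with K_v=11/72 → 288/11.
Total e_ss = 288/11.

288/11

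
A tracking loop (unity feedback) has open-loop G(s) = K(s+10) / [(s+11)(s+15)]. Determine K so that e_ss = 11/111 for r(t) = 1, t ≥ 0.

No free integrators in G(s): this is a type 0 system.
K_p = lim_{s→0} G(s) = K·10 / (11·15) = (2/33)·K.
e_ss = 1/(1 + K_p) = 11/111 ⇒ 1 + (2/33)·K = 111/11 ⇒ K = 150.

150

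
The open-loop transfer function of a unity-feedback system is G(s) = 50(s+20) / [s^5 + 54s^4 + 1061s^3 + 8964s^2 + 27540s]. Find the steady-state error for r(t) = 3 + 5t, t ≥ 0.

Factoring s from the denominator leaves a polynomial with constant term 27540, so the system is type 1. Treating each term separately:
  • 3: tracked with zero error.
  • 5t: e_ss = 5/K_v with K_v=50/1377 → 137.7.
Total e_ss = 137.7.

137.7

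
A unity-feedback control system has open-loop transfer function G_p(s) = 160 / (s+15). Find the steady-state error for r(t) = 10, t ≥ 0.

6/7

System type = 0 (no poles at s=0).
K_p = lim_{s→0} G_p(s) = 160 / (15) = 32/3.
e_ss = 10/(1 + K_p) = 10/(35/3) = 6/7.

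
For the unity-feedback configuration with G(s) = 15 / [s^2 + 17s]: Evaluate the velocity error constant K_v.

Factoring s from the denominator leaves a polynomial with constant term 17, so the system is type 1.
K_v = lim_{s→0} s·G(s) = 15 / 17 = 15/17.

15/17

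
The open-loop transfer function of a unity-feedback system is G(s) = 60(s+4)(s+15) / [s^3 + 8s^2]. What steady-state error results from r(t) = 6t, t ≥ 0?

Factoring s^2 from the denominator leaves a polynomial with constant term 8, so the system is type 2.
A type-2 system has K_v = ∞, so it tracks a ramp input with zero steady-state error.

0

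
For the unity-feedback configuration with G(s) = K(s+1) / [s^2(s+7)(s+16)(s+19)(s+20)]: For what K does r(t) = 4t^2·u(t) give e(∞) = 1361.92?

250

The open loop has two poles at the origin → type 2 system.
K_a = lim_{s→0} s^2·G(s) = K·1 / (7·16·19·20) = (1/42560)·K.
e_ss = 8/K_a = 1361.92 ⇒ K_a = 25/4256 ⇒ K = (25/4256)/(1/42560) = 250.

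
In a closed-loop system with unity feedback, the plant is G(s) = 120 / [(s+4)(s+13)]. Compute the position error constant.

The open loop has no poles at the origin → type 0 system.
K_p = lim_{s→0} G(s) = 120 / (4·13) = 30/13.

30/13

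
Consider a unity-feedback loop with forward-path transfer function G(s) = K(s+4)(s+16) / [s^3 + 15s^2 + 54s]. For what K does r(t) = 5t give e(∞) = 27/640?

100

Lowest-order denominator term is 54s, so the open loop has 1 pole at the origin → type 1 system.
K_v = lim_{s→0} s·G(s) = K·4·16 / 54 = (32/27)·K.
e_ss = 5/K_v = 27/640 ⇒ K_v = 3200/27 ⇒ K = (3200/27)/(32/27) = 100.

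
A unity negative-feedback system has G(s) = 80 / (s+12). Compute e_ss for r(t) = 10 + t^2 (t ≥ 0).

infinity

G(s) has no factors of s in the denominator, so the system is type 0. Taking each input component in turn:
  • 10: e_ss = 10/(1+K_p) with K_p=20/3 → 30/23.
  • t^2: a type-0 system cannot track it, e_ss → ∞.
The unbounded component dominates.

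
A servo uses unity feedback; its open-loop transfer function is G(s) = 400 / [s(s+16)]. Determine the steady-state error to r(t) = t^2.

One free integrator in G(s): this is a type 1 system.
For a type-1 system K_a = 0, so e_ss to a parabolic input is unbounded.

infinity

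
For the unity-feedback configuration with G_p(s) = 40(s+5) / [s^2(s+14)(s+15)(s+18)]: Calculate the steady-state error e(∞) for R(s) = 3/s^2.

The open loop has two poles at the origin → type 2 system.
A type-2 system has K_v = ∞, so it tracks a ramp input with zero steady-state error.

0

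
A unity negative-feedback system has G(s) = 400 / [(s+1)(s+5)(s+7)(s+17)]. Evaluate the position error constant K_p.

80/119

G(s) has no factors of s in the denominator, so the system is type 0.
K_p = lim_{s→0} G(s) = 400 / (1·5·7·17) = 80/119.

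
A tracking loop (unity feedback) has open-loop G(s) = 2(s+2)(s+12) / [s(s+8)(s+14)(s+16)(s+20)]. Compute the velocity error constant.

3/2240

System type = 1 (one pole at s=0).
K_v = lim_{s→0} s·G(s) = 2·2·12 / (8·14·16·20) = 3/2240.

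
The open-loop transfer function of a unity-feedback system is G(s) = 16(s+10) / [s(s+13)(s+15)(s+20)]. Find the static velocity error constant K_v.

G(s) has one factor of s in the denominator, so the system is type 1.
K_v = lim_{s→0} s·G(s) = 16·10 / (13·15·20) = 8/195.

8/195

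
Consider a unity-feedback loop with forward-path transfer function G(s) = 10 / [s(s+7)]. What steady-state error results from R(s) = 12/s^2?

8.4

The open loop has one pole at the origin → type 1 system.
K_v = lim_{s→0} s·G(s) = 10 / (7) = 10/7.
e_ss = 12/K_v = 12/(10/7) = 8.4.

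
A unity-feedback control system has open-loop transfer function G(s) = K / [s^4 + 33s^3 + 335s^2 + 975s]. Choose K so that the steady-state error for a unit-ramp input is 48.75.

The denominator has no term below 975s — 1 pole at s=0, type 1.
K_v = lim_{s→0} s·G(s) = K / 975 = (1/975)·K.
e_ss = 1/K_v = 48.75 ⇒ K_v = 4/195 ⇒ K = (4/195)/(1/975) = 20.

20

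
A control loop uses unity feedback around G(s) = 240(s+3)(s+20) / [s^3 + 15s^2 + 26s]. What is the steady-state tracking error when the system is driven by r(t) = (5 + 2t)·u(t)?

Factoring s from the denominator leaves a polynomial with constant term 26, so the system is type 1. By superposition:
  • 5: tracked with zero error.
  • 2t: e_ss = 2/K_v with K_v=7200/13 → 13/3600.
Total e_ss = 13/3600.

13/3600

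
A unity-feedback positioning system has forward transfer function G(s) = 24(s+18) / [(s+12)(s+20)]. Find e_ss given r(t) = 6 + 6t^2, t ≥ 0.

infinity

The open loop has no poles at the origin → type 0 system. Treating each term separately:
  • 6: e_ss = 6/(1+K_p) with K_p=1.8 → 15/7.
  • 6t^2: a type-0 system cannot track it, e_ss → ∞.
The unbounded component dominates.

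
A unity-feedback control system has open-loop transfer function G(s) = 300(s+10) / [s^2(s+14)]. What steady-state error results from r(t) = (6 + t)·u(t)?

The open loop has two poles at the origin → type 2 system. By superposition:
  • 6: tracked with zero error.
  • t: tracked with zero error.
Total e_ss = 0.

0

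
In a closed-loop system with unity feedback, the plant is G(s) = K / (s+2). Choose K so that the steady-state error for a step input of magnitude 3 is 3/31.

60

The open loop has no poles at the origin → type 0 system.
K_p = lim_{s→0} G(s) = K / (2) = 0.5·K.
e_ss = 3/(1 + K_p) = 3/31 ⇒ 1 + 0.5·K = 31 ⇒ K = 60.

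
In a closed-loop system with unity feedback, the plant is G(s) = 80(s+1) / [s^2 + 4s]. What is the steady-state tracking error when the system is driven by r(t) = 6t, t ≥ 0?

Factoring s from the denominator leaves a polynomial with constant term 4, so the system is type 1.
K_v = lim_{s→0} s·G(s) = 80·1 / 4 = 20.
e_ss = 6/K_v = 6/20 = 0.3.

0.3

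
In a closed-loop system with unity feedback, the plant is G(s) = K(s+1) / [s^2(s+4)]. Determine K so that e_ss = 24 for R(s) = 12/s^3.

2

The open loop has two poles at the origin → type 2 system.
K_a = lim_{s→0} s^2·G(s) = K·1 / (4) = 0.25·K.
e_ss = 12/K_a = 24 ⇒ K_a = 0.5 ⇒ K = 0.5/0.25 = 2.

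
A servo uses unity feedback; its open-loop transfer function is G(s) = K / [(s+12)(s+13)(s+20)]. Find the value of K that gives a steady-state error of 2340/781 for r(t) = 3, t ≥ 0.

4

G(s) has no factors of s in the denominator, so the system is type 0.
K_p = lim_{s→0} G(s) = K / (12·13·20) = (1/3120)·K.
e_ss = 3/(1 + K_p) = 2340/781 ⇒ 1 + (1/3120)·K = 781/780 ⇒ K = 4.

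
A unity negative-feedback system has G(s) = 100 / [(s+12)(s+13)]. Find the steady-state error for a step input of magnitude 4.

No free integrators in G(s): this is a type 0 system.
K_p = lim_{s→0} G(s) = 100 / (12·13) = 25/39.
e_ss = 4/(1 + K_p) = 4/(64/39) = 2.4375.

2.4375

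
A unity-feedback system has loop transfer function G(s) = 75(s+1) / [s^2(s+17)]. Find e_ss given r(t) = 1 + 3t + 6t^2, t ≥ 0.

2.72

System type = 2 (two poles at s=0). By superposition:
  • 1: tracked with zero error.
  • 3t: tracked with zero error.
  • 6t^2: e_ss = 12/K_a with K_a=75/17 → 2.72.
Total e_ss = 2.72.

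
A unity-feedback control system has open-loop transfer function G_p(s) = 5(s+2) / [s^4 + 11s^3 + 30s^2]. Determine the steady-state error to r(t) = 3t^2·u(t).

The denominator has no term below 30s^2 — 2 poles at s=0, type 2.
K_a = lim_{s→0} s^2·G_p(s) = 5·2 / 30 = 1/3.
r(t) = 3t^2 gives R(s) = 6/s^3.
e_ss = 6/K_a = 6/(1/3) = 18.

18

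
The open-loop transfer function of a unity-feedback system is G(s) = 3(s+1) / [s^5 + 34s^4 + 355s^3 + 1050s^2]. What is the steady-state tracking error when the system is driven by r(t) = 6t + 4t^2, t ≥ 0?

Factoring s^2 from the denominator leaves a polynomial with constant term 1050, so the system is type 2. Taking each input component in turn:
  • 6t: tracked with zero error.
  • 4t^2: e_ss = 8/K_a with K_a=1/350 → 2800.
Total e_ss = 2800.

2800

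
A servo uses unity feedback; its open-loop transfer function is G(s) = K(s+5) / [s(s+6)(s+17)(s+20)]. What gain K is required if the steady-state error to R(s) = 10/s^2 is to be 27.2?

150

The open loop has one pole at the origin → type 1 system.
K_v = lim_{s→0} s·G(s) = K·5 / (6·17·20) = (1/408)·K.
e_ss = 10/K_v = 27.2 ⇒ K_v = 25/68 ⇒ K = (25/68)/(1/408) = 150.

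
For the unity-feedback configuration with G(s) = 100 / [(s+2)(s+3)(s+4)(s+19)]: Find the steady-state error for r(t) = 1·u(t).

No free integrators in G(s): this is a type 0 system.
K_p = lim_{s→0} G(s) = 100 / (2·3·4·19) = 25/114.
e_ss = 1/(1 + K_p) = 1/(139/114) = 114/139.

114/139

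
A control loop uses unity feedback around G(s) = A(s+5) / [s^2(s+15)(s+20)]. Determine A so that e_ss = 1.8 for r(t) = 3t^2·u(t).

200

Two free integrators in G(s): this is a type 2 system.
K_a = lim_{s→0} s^2·G(s) = A·5 / (15·20) = (1/60)·A.
e_ss = 6/K_a = 1.8 ⇒ K_a = 10/3 ⇒ A = (10/3)/(1/60) = 200.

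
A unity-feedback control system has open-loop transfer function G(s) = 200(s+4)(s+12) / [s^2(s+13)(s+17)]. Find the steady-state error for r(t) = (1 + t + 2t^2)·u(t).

Two free integrators in G(s): this is a type 2 system. By superposition:
  • 1: tracked with zero error.
  • t: tracked with zero error.
  • 2t^2: e_ss = 4/K_a with K_a=9600/221 → 221/2400.
Total e_ss = 221/2400.

221/2400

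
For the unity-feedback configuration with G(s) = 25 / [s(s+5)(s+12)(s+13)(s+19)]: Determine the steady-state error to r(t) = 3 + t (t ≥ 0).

One free integrator in G(s): this is a type 1 system. By superposition:
  • 3: tracked with zero error.
  • t: e_ss = 1/K_v with K_v=5/2964 → 592.8.
Total e_ss = 592.8.

592.8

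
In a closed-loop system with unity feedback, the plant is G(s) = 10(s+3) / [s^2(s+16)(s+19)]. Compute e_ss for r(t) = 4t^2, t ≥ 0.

1216/15

System type = 2 (two poles at s=0).
K_a = lim_{s→0} s^2·G(s) = 10·3 / (16·19) = 15/152.
r(t) = 4t^2 gives R(s) = 8/s^3.
e_ss = 8/K_a = 8/(15/152) = 1216/15.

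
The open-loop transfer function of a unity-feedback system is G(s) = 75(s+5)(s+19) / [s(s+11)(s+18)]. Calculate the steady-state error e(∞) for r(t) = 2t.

G(s) has one factor of s in the denominator, so the system is type 1.
K_v = lim_{s→0} s·G(s) = 75·5·19 / (11·18) = 2375/66.
e_ss = 2/K_v = 2/(2375/66) = 132/2375.

132/2375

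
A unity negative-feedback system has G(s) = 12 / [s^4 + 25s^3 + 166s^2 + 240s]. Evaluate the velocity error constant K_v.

0.05

Lowest-order denominator term is 240s, so the open loop has 1 pole at the origin → type 1 system.
K_v = lim_{s→0} s·G(s) = 12 / 240 = 0.05.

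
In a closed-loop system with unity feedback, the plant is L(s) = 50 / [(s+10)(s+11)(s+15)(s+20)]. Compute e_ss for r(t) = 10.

L(s) has no factors of s in the denominator, so the system is type 0.
K_p = lim_{s→0} L(s) = 50 / (10·11·15·20) = 1/660.
e_ss = 10/(1 + K_p) = 10/(661/660) = 6600/661.

6600/661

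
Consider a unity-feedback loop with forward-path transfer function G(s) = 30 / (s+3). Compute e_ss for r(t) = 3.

3/11

System type = 0 (no poles at s=0).
K_p = lim_{s→0} G(s) = 30 / (3) = 10.
e_ss = 3/(1 + K_p) = 3/11.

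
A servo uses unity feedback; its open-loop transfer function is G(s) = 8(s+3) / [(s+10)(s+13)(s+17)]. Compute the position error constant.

12/1105

No free integrators in G(s): this is a type 0 system.
K_p = lim_{s→0} G(s) = 8·3 / (10·13·17) = 12/1105.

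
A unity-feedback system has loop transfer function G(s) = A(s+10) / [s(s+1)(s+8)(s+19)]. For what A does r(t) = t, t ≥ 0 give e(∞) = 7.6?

2

G(s) has one factor of s in the denominator, so the system is type 1.
K_v = lim_{s→0} s·G(s) = A·10 / (1·8·19) = (5/76)·A.
e_ss = 1/K_v = 7.6 ⇒ K_v = 5/38 ⇒ A = (5/38)/(5/76) = 2.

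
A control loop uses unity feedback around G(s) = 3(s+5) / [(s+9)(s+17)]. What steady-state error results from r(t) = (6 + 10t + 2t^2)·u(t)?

infinity

No free integrators in G(s): this is a type 0 system. By superposition:
  • 6: e_ss = 6/(1+K_p) with K_p=5/51 → 153/28.
  • 10t: a type-0 system cannot track it, e_ss → ∞.
  • 2t^2: a type-0 system cannot track it, e_ss → ∞.
The unbounded component dominates.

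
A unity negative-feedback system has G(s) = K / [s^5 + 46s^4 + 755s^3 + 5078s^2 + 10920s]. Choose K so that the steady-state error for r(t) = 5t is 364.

Lowest-order denominator term is 10920s, so the open loop has 1 pole at the origin → type 1 system.
K_v = lim_{s→0} s·G(s) = K / 10920 = (1/10920)·K.
e_ss = 5/K_v = 364 ⇒ K_v = 5/364 ⇒ K = (5/364)/(1/10920) = 150.

150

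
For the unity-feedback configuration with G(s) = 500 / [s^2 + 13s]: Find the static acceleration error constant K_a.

0

The denominator has no term below 13s — 1 pole at s=0, type 1.
K_a = lim_{s→0} s^2·G(s) = 0 (the extra factor of s kills the finite limit).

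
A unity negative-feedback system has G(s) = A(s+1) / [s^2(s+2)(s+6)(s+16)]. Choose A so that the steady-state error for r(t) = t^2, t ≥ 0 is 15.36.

25

The open loop has two poles at the origin → type 2 system.
K_a = lim_{s→0} s^2·G(s) = A·1 / (2·6·16) = (1/192)·A.
e_ss = 2/K_a = 15.36 ⇒ K_a = 25/192 ⇒ A = (25/192)/(1/192) = 25.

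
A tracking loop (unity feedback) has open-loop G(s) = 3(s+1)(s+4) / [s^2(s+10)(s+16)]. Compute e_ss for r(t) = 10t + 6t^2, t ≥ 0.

The open loop has two poles at the origin → type 2 system. By superposition:
  • 10t: tracked with zero error.
  • 6t^2: e_ss = 12/K_a with K_a=0.075 → 160.
Total e_ss = 160.

160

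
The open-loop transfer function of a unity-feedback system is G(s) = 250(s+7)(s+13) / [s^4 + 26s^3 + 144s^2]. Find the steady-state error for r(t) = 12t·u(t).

0

Factoring s^2 from the denominator leaves a polynomial with constant term 144, so the system is type 2.
A type-2 system has K_v = ∞, so it tracks a ramp input with zero steady-state error.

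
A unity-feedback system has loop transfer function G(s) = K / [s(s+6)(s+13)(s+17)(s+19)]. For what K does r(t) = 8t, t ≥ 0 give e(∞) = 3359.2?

60

System type = 1 (one pole at s=0).
K_v = lim_{s→0} s·G(s) = K / (6·13·17·19) = (1/25194)·K.
e_ss = 8/K_v = 3359.2 ⇒ K_v = 10/4199 ⇒ K = (10/4199)/(1/25194) = 60.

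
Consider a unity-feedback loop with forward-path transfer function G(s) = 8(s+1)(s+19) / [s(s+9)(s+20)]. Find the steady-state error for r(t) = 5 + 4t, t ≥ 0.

90/19

The open loop has one pole at the origin → type 1 system. Treating each term separately:
  • 5: tracked with zero error.
  • 4t: e_ss = 4/K_v with K_v=38/45 → 90/19.
Total e_ss = 90/19.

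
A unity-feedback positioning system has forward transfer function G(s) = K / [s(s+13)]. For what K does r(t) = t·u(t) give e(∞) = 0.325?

40

System type = 1 (one pole at s=0).
K_v = lim_{s→0} s·G(s) = K / (13) = (1/13)·K.
e_ss = 1/K_v = 0.325 ⇒ K_v = 40/13 ⇒ K = (40/13)/(1/13) = 40.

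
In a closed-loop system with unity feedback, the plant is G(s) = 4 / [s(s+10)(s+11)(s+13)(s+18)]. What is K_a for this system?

0

One free integrator in G(s): this is a type 1 system.
K_a = lim_{s→0} s^2·G(s) = 0 (the extra factor of s kills the finite limit).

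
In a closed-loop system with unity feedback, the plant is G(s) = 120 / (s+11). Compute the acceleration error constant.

No free integrators in G(s): this is a type 0 system.
K_a = lim_{s→0} s^2·G(s) = 0 (the extra factor of s kills the finite limit).

0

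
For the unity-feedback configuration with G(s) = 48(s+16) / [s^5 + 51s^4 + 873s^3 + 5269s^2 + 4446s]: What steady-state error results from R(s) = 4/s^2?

The denominator has no term below 4446s — 1 pole at s=0, type 1.
K_v = lim_{s→0} s·G(s) = 48·16 / 4446 = 128/741.
e_ss = 4/K_v = 4/(128/741) = 741/32.

741/32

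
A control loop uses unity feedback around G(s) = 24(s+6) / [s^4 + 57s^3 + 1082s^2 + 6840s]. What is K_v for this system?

2/95

The denominator has no term below 6840s — 1 pole at s=0, type 1.
K_v = lim_{s→0} s·G(s) = 24·6 / 6840 = 2/95.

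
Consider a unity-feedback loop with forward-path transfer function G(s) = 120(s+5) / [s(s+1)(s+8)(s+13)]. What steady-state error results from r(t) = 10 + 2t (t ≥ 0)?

The open loop has one pole at the origin → type 1 system. Treating each term separately:
  • 10: tracked with zero error.
  • 2t: e_ss = 2/K_v with K_v=75/13 → 26/75.
Total e_ss = 26/75.

26/75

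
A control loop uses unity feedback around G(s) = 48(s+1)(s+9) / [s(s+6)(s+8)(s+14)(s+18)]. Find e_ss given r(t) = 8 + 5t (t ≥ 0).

G(s) has one factor of s in the denominator, so the system is type 1. By superposition:
  • 8: tracked with zero error.
  • 5t: e_ss = 5/K_v with K_v=1/28 → 140.
Total e_ss = 140.

140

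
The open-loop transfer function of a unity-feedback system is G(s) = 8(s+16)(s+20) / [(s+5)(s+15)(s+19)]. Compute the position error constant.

The open loop has no poles at the origin → type 0 system.
K_p = lim_{s→0} G(s) = 8·16·20 / (5·15·19) = 512/285.

512/285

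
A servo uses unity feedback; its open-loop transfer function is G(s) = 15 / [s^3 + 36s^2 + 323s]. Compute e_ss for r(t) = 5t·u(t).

323/3

Factoring s from the denominator leaves a polynomial with constant term 323, so the system is type 1.
K_v = lim_{s→0} s·G(s) = 15 / 323 = 15/323.
e_ss = 5/K_v = 5/(15/323) = 323/3.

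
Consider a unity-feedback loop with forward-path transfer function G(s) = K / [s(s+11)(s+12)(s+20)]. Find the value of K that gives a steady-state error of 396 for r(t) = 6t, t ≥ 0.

40

G(s) has one factor of s in the denominator, so the system is type 1.
K_v = lim_{s→0} s·G(s) = K / (11·12·20) = (1/2640)·K.
e_ss = 6/K_v = 396 ⇒ K_v = 1/66 ⇒ K = (1/66)/(1/2640) = 40.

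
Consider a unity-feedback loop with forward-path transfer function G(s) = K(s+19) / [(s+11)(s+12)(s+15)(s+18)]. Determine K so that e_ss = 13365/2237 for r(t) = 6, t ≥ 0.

G(s) has no factors of s in the denominator, so the system is type 0.
K_p = lim_{s→0} G(s) = K·19 / (11·12·15·18) = (19/35640)·K.
e_ss = 6/(1 + K_p) = 13365/2237 ⇒ 1 + (19/35640)·K = 4474/4455 ⇒ K = 8.

8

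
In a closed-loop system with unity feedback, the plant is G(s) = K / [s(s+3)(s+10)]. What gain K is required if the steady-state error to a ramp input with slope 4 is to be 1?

The open loop has one pole at the origin → type 1 system.
K_v = lim_{s→0} s·G(s) = K / (3·10) = (1/30)·K.
e_ss = 4/K_v = 1 ⇒ K_v = 4 ⇒ K = 4/(1/30) = 120.

120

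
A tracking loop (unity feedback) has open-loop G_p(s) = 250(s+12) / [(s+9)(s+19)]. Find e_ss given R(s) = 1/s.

G_p(s) has no factors of s in the denominator, so the system is type 0.
K_p = lim_{s→0} G_p(s) = 250·12 / (9·19) = 1000/57.
e_ss = 1/(1 + K_p) = 1/(1057/57) = 57/1057.

57/1057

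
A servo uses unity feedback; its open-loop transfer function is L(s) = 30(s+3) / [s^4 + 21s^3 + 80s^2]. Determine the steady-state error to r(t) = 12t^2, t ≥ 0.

64/3

The denominator has no term below 80s^2 — 2 poles at s=0, type 2.
K_a = lim_{s→0} s^2·L(s) = 30·3 / 80 = 1.125.
r(t) = 12t^2 gives R(s) = 24/s^3.
e_ss = 24/K_a = 24/1.125 = 64/3.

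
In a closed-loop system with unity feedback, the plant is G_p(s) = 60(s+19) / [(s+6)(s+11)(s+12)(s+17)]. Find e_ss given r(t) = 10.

11220/1217

The open loop has no poles at the origin → type 0 system.
K_p = lim_{s→0} G_p(s) = 60·19 / (6·11·12·17) = 95/1122.
e_ss = 10/(1 + K_p) = 10/(1217/1122) = 11220/1217.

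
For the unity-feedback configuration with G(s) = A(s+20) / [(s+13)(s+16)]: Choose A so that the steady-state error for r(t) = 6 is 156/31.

The open loop has no poles at the origin → type 0 system.
K_p = lim_{s→0} G(s) = A·20 / (13·16) = (5/52)·A.
e_ss = 6/(1 + K_p) = 156/31 ⇒ 1 + (5/52)·A = 31/26 ⇒ A = 2.

2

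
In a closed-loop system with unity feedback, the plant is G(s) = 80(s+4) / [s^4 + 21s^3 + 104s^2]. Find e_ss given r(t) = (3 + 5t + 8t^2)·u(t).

Factoring s^2 from the denominator leaves a polynomial with constant term 104, so the system is type 2. Taking each input component in turn:
  • 3: tracked with zero error.
  • 5t: tracked with zero error.
  • 8t^2: e_ss = 16/K_a with K_a=40/13 → 5.2.
Total e_ss = 5.2.

5.2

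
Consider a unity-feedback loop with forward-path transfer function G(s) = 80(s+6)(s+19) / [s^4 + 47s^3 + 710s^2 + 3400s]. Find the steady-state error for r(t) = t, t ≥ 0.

The denominator has no term below 3400s — 1 pole at s=0, type 1.
K_v = lim_{s→0} s·G(s) = 80·6·19 / 3400 = 228/85.
e_ss = 1/K_v = 1/(228/85) = 85/228.

85/228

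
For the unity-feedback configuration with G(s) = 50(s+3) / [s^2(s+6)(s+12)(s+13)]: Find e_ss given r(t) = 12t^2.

G(s) has two factors of s in the denominator, so the system is type 2.
K_a = lim_{s→0} s^2·G(s) = 50·3 / (6·12·13) = 25/156.
r(t) = 12t^2 gives R(s) = 24/s^3.
e_ss = 24/K_a = 24/(25/156) = 149.76.

149.76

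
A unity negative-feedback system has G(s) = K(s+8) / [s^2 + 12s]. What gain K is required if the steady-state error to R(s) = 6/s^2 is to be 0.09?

Factoring s from the denominator leaves a polynomial with constant term 12, so the system is type 1.
K_v = lim_{s→0} s·G(s) = K·8 / 12 = (2/3)·K.
e_ss = 6/K_v = 0.09 ⇒ K_v = 200/3 ⇒ K = (200/3)/(2/3) = 100.

100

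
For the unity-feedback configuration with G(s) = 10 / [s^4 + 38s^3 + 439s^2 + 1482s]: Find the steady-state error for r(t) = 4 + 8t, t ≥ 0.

The denominator has no term below 1482s — 1 pole at s=0, type 1. By superposition:
  • 4: tracked with zero error.
  • 8t: e_ss = 8/K_v with K_v=5/741 → 1185.6.
Total e_ss = 1185.6.

1185.6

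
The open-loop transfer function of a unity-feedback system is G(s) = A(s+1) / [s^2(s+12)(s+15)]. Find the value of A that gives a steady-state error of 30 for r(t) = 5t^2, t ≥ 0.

Two free integrators in G(s): this is a type 2 system.
K_a = lim_{s→0} s^2·G(s) = A·1 / (12·15) = (1/180)·A.
e_ss = 10/K_a = 30 ⇒ K_a = 1/3 ⇒ A = (1/3)/(1/180) = 60.

60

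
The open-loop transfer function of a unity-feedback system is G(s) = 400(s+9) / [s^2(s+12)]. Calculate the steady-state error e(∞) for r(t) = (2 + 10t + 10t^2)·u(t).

1/15

G(s) has two factors of s in the denominator, so the system is type 2. By superposition:
  • 2: tracked with zero error.
  • 10t: tracked with zero error.
  • 10t^2: e_ss = 20/K_a with K_a=300 → 1/15.
Total e_ss = 1/15.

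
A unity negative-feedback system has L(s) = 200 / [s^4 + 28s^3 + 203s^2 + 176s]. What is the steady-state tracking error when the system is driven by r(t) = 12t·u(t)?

Lowest-order denominator term is 176s, so the open loop has 1 pole at the origin → type 1 system.
K_v = lim_{s→0} s·L(s) = 200 / 176 = 25/22.
e_ss = 12/K_v = 12/(25/22) = 10.56.

10.56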